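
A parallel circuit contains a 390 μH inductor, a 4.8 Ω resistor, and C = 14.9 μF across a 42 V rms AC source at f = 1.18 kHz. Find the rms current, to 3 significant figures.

13.2 A

ω = 2πf = 7414 rad/s
X_L = ωL = 2.89 Ω
X_C = 1/(ωC) = 9.05 Ω
Parallel: admittances add. Y = 1/R + 1/(jωL) + jωC
Y = (0.208 − j0.235) S
|Y| = 0.314 S → |Z| = 1/|Y| = 3.18 Ω, ∠Z = −∠Y = 48.5°
I = V/|Z| = 42/3.18 = 13.2 A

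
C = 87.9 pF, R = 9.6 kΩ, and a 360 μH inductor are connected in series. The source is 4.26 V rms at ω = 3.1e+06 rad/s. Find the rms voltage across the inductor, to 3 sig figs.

0.479 V

X_L = ωL = 1120 Ω
X_C = 1/(ωC) = 3670 Ω
Net reactance X = X_L − X_C = -2550 Ω
Z = 9600 − j2550 Ω
|Z| = √(9600² + 2550²) = 9930 Ω
I = V/|Z| = 429 μA
V_L = I·|Z_L| = 0.000429 × 1120 = 0.479 V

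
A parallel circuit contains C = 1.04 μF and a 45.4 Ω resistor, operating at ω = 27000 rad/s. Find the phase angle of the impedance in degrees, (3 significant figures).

-51.9°

X_C = 1/(ωC) = 35.6 Ω
Parallel: admittances add. Y = 1/R + jωC
Y = (0.0220 + j0.0281) S
|Y| = 0.0357 S → |Z| = 1/|Y| = 28.0 Ω, ∠Z = −∠Y = -51.9°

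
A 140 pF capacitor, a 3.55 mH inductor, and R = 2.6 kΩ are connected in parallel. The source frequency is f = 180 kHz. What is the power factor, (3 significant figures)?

ω = 2πf = 1.131e+06 rad/s
X_L = ωL = 4010 Ω
X_C = 1/(ωC) = 6320 Ω
Parallel: admittances add. Y = 1/R + 1/(jωL) + jωC
Y = (0.000385 − j9.07e-05) S
|Y| = 0.000395 S → |Z| = 1/|Y| = 2530 Ω, ∠Z = −∠Y = 13.3°
cos φ = cos(13.3°) = 0.973

0.973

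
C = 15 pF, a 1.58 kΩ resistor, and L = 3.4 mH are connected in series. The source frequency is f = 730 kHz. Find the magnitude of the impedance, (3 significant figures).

1900 Ω

ω = 2πf = 4.587e+06 rad/s
X_L = ωL = 15600 Ω
X_C = 1/(ωC) = 14500 Ω
Net reactance X = X_L − X_C = 1060 Ω
Z = 1580 + j1060 Ω
|Z| = √(1580² + 1060²) = 1900 Ω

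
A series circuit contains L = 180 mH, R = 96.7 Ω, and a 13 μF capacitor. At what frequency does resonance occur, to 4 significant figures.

ω₀ = 1/√(LC) = 1/√(0.18 × 1.3e-05) = 653.7 rad/s
f₀ = ω₀/(2π) = 104.0 Hz

104.0 Hz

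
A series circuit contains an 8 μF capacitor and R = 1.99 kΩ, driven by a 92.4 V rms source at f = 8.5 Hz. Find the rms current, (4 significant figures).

30.08 mA

ω = 2πf = 53.41 rad/s
X_C = 1/(ωC) = 2341 Ω
Z = 1990 − j2341 Ω
|Z| = √(1990² + 2341²) = 3072 Ω
I = V/|Z| = 92.4/3072 = 30.08 mA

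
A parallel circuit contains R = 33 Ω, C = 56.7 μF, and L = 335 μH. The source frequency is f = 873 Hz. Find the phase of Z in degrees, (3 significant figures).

ω = 2πf = 5485 rad/s
X_L = ωL = 1.84 Ω
X_C = 1/(ωC) = 3.22 Ω
Parallel: admittances add. Y = 1/R + 1/(jωL) + jωC
Y = (0.0303 − j0.233) S
|Y| = 0.235 S → |Z| = 1/|Y| = 4.25 Ω, ∠Z = −∠Y = 82.6°

82.6°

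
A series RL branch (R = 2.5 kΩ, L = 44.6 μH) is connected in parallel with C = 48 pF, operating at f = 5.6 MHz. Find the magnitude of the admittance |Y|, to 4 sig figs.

1.536 mS

ω = 2πf = 3.519e+07 rad/s
X_L = ωL = 1569 Ω
X_C = 1/(ωC) = 592.1 Ω
Branch 1 (R+jX_L): Z₁ = 2500 + j1569 Ω, |Z₁| = 2952 Ω
Branch 2 (−jX_C): Z₂ = −j592.1 Ω
Parallel: Z = Z₁Z₂/(Z₁+Z₂), |Z| = 651.1 Ω, ∠Z = -79.23°
|Y| = 1/|Z| = 1.536 mS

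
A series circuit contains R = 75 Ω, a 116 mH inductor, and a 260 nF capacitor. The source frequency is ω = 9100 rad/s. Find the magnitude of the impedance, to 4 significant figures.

X_L = ωL = 1056 Ω
X_C = 1/(ωC) = 422.7 Ω
Net reactance X = X_L − X_C = 632.9 Ω
Z = 75.00 + j632.9 Ω
|Z| = √(75.00² + 632.9²) = 637.4 Ω

637.4 Ω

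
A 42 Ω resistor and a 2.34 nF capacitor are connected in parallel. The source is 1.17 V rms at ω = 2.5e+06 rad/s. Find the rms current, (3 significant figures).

28.7 mA

X_C = 1/(ωC) = 171 Ω
Parallel: admittances add. Y = 1/R + jωC
Y = (0.0238 + j0.00585) S
|Y| = 0.0245 S → |Z| = 1/|Y| = 40.8 Ω, ∠Z = −∠Y = -13.8°
I = V/|Z| = 1.17/40.8 = 28.7 mA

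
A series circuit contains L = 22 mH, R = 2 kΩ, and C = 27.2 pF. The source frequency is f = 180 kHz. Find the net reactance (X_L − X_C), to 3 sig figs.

-7630 Ω

ω = 2πf = 1.131e+06 rad/s
X_L = ωL = 24900 Ω
X_C = 1/(ωC) = 32500 Ω
X = 24900 − 32500 = -7630 Ω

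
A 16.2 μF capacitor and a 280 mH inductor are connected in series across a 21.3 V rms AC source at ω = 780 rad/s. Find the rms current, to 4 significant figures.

153.0 mA

X_L = ωL = 218.4 Ω
X_C = 1/(ωC) = 79.14 Ω
Net reactance X = X_L − X_C = 139.3 Ω
Z = j139.3 Ω
|Z| = √(0² + 139.3²) = 139.3 Ω
I = V/|Z| = 21.3/139.3 = 153.0 mA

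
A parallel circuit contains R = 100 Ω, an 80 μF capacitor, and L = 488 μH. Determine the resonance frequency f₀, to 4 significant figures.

ω₀ = 1/√(LC) = 1/√(0.000488 × 8e-05) = 5061 rad/s
f₀ = ω₀/(2π) = 805.5 Hz

805.5 Hz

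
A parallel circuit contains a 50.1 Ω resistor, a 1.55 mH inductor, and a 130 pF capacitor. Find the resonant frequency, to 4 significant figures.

ω₀ = 1/√(LC) = 1/√(0.00155 × 1.3e-10) = 2.228e+06 rad/s
f₀ = ω₀/(2π) = 354.6 kHz

354.6 kHz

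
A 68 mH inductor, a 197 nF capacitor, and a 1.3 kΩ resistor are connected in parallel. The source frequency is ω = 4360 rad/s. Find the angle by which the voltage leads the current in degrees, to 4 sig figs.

X_L = ωL = 296.5 Ω
X_C = 1/(ωC) = 1164 Ω
Parallel: admittances add. Y = 1/R + 1/(jωL) + jωC
Y = (0.0007692 − j0.002514) S
|Y| = 0.002629 S → |Z| = 1/|Y| = 380.4 Ω, ∠Z = −∠Y = 72.99°

72.99°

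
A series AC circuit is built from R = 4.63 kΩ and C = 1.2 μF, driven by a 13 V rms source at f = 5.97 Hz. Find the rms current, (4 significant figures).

572.9 μA

ω = 2πf = 37.51 rad/s
X_C = 1/(ωC) = 22220 Ω
Z = 4630 − j22220 Ω
|Z| = √(4630² + 22220²) = 22690 Ω
I = V/|Z| = 13/22690 = 572.9 μA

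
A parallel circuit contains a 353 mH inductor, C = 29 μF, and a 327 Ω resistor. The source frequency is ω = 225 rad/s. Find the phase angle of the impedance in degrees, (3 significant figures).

X_L = ωL = 79.4 Ω
X_C = 1/(ωC) = 153 Ω
Parallel: admittances add. Y = 1/R + 1/(jωL) + jωC
Y = (0.00306 − j0.00607) S
|Y| = 0.00679 S → |Z| = 1/|Y| = 147 Ω, ∠Z = −∠Y = 63.2°

63.2°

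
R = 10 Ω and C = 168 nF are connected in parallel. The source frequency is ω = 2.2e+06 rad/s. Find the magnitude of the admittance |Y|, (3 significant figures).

383 mS

X_C = 1/(ωC) = 2.71 Ω
Parallel: admittances add. Y = 1/R + jωC
Y = (0.100 + j0.370) S
|Y| = 0.383 S → |Z| = 1/|Y| = 2.61 Ω, ∠Z = −∠Y = -74.9°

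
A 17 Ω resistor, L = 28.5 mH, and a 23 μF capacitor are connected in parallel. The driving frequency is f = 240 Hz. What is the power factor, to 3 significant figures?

ω = 2πf = 1508 rad/s
X_L = ωL = 43.0 Ω
X_C = 1/(ωC) = 28.8 Ω
Parallel: admittances add. Y = 1/R + 1/(jωL) + jωC
Y = (0.0588 + j0.0114) S
|Y| = 0.0599 S → |Z| = 1/|Y| = 16.7 Ω, ∠Z = −∠Y = -11.0°
cos φ = cos(-11.0°) = 0.982

0.982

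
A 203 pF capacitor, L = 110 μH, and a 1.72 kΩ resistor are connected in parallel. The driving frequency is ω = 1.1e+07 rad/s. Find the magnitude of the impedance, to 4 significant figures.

657.0 Ω

X_L = ωL = 1210 Ω
X_C = 1/(ωC) = 447.8 Ω
Parallel: admittances add. Y = 1/R + 1/(jωL) + jωC
Y = (0.0005814 + j0.001407) S
|Y| = 0.001522 S → |Z| = 1/|Y| = 657.0 Ω, ∠Z = −∠Y = -67.54°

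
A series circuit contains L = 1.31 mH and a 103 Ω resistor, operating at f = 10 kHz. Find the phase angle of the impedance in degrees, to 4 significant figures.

ω = 2πf = 62830 rad/s
X_L = ωL = 82.31 Ω
Z = 103.0 + j82.31 Ω
|Z| = √(103.0² + 82.31²) = 131.8 Ω
∠Z = arctan(82.31/103.0) = 38.63°

38.63°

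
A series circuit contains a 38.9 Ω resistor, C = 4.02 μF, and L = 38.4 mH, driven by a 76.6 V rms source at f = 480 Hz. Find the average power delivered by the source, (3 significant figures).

ω = 2πf = 3016 rad/s
X_L = ωL = 116 Ω
X_C = 1/(ωC) = 82.5 Ω
Net reactance X = X_L − X_C = 33.3 Ω
Z = 38.9 + j33.3 Ω
|Z| = √(38.9² + 33.3²) = 51.2 Ω
∠Z = arctan(33.3/38.9) = 40.6°
I = V/|Z| = 1.50 A
P = VI cos φ = 76.6 × 1.50 × cos(40.6°) = 87.0 W

87.0 W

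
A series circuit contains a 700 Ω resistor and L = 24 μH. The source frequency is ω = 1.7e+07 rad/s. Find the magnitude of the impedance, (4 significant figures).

810.2 Ω

X_L = ωL = 408.0 Ω
Z = 700.0 + j408.0 Ω
|Z| = √(700.0² + 408.0²) = 810.2 Ω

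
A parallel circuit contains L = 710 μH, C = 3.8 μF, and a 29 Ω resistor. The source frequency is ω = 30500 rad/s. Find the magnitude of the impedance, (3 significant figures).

12.9 Ω

X_L = ωL = 21.7 Ω
X_C = 1/(ωC) = 8.63 Ω
Parallel: admittances add. Y = 1/R + 1/(jωL) + jωC
Y = (0.0345 + j0.0697) S
|Y| = 0.0778 S → |Z| = 1/|Y| = 12.9 Ω, ∠Z = −∠Y = -63.7°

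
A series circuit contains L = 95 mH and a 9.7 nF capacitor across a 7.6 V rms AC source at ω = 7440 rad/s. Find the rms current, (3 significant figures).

578 μA

X_L = ωL = 707 Ω
X_C = 1/(ωC) = 13900 Ω
Net reactance X = X_L − X_C = -13100 Ω
Z = − j13100 Ω
|Z| = √(0² + 13100²) = 13100 Ω
I = V/|Z| = 7.6/13100 = 578 μA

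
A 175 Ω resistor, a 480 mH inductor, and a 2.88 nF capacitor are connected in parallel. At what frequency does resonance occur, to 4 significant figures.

4.281 kHz

ω₀ = 1/√(LC) = 1/√(0.48 × 2.88e-09) = 26900 rad/s
f₀ = ω₀/(2π) = 4.281 kHz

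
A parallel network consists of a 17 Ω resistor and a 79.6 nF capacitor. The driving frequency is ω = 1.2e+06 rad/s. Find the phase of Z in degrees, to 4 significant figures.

X_C = 1/(ωC) = 10.47 Ω
Parallel: admittances add. Y = 1/R + jωC
Y = (0.05882 + j0.09552) S
|Y| = 0.1122 S → |Z| = 1/|Y| = 8.914 Ω, ∠Z = −∠Y = -58.37°

-58.37°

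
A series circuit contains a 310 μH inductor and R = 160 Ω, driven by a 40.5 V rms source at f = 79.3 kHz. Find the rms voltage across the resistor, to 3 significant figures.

29.1 V

ω = 2πf = 498300 rad/s
X_L = ωL = 154 Ω
Z = 160 + j154 Ω
|Z| = √(160² + 154²) = 222 Ω
I = V/|Z| = 182 mA
V_R = I·|Z_R| = 0.182 × 160 = 29.1 V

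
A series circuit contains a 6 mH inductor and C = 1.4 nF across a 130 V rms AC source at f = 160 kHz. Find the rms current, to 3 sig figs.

24.4 mA

ω = 2πf = 1.005e+06 rad/s
X_L = ωL = 6030 Ω
X_C = 1/(ωC) = 711 Ω
Net reactance X = X_L − X_C = 5320 Ω
Z = j5320 Ω
|Z| = √(0² + 5320²) = 5320 Ω
I = V/|Z| = 130/5320 = 24.4 mA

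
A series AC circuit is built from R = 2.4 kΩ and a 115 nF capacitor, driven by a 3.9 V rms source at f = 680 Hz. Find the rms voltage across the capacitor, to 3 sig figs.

2.52 V

ω = 2πf = 4273 rad/s
X_C = 1/(ωC) = 2040 Ω
Z = 2400 − j2040 Ω
|Z| = √(2400² + 2040²) = 3150 Ω
I = V/|Z| = 1.24 mA
V_C = I·|Z_C| = 0.00124 × 2040 = 2.52 V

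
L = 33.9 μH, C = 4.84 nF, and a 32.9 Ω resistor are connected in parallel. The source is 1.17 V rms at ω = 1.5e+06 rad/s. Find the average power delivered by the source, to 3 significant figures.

41.6 mW

X_L = ωL = 50.8 Ω
X_C = 1/(ωC) = 138 Ω
Parallel: admittances add. Y = 1/R + 1/(jωL) + jωC
Y = (0.0304 − j0.0124) S
|Y| = 0.0328 S → |Z| = 1/|Y| = 30.5 Ω, ∠Z = −∠Y = 22.2°
I = V/|Z| = 38.4 mA
P = VI cos φ = 1.17 × 0.0384 × cos(22.2°) = 41.6 mW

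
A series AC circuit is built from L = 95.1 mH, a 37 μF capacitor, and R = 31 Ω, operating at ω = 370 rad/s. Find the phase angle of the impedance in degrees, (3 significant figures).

X_L = ωL = 35.2 Ω
X_C = 1/(ωC) = 73.0 Ω
Net reactance X = X_L − X_C = -37.9 Ω
Z = 31.0 − j37.9 Ω
|Z| = √(31.0² + 37.9²) = 48.9 Ω
∠Z = arctan(-37.9/31.0) = -50.7°

-50.7°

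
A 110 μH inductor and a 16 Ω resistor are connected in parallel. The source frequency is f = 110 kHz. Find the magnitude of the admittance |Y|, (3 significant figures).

63.9 mS

ω = 2πf = 691200 rad/s
X_L = ωL = 76.0 Ω
Parallel: admittances add. Y = 1/R + 1/(jωL)
Y = (0.0625 − j0.0132) S
|Y| = 0.0639 S → |Z| = 1/|Y| = 15.7 Ω, ∠Z = −∠Y = 11.9°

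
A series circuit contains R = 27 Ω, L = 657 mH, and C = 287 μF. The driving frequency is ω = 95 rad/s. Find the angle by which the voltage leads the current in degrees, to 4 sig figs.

X_L = ωL = 62.42 Ω
X_C = 1/(ωC) = 36.68 Ω
Net reactance X = X_L − X_C = 25.74 Ω
Z = 27.00 + j25.74 Ω
|Z| = √(27.00² + 25.74²) = 37.30 Ω
∠Z = arctan(25.74/27.00) = 43.63°

43.63°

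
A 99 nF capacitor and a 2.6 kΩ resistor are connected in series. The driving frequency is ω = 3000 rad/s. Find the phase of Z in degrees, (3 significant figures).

X_C = 1/(ωC) = 3370 Ω
Z = 2600 − j3370 Ω
|Z| = √(2600² + 3370²) = 4250 Ω
∠Z = arctan(-3370/2600) = -52.3°

-52.3°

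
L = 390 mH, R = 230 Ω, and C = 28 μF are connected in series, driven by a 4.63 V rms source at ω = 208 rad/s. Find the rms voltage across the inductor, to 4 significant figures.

1.519 V

X_L = ωL = 81.12 Ω
X_C = 1/(ωC) = 171.7 Ω
Net reactance X = X_L − X_C = -90.58 Ω
Z = 230.0 − j90.58 Ω
|Z| = √(230.0² + 90.58²) = 247.2 Ω
I = V/|Z| = 18.73 mA
V_L = I·|Z_L| = 0.01873 × 81.12 = 1.519 V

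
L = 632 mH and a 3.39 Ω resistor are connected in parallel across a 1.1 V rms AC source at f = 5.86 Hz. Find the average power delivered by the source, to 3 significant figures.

ω = 2πf = 36.82 rad/s
X_L = ωL = 23.3 Ω
Parallel: admittances add. Y = 1/R + 1/(jωL)
Y = (0.295 − j0.0430) S
|Y| = 0.298 S → |Z| = 1/|Y| = 3.35 Ω, ∠Z = −∠Y = 8.29°
I = V/|Z| = 328 mA
P = VI cos φ = 1.1 × 0.328 × cos(8.29°) = 357 mW

357 mW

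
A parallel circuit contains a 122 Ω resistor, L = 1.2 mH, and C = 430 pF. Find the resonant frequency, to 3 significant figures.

ω₀ = 1/√(LC) = 1/√(0.0012 × 4.3e-10) = 1.392e+06 rad/s
f₀ = ω₀/(2π) = 222 kHz

222 kHz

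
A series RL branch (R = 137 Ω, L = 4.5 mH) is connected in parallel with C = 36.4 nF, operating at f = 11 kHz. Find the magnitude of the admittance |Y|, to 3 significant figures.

ω = 2πf = 69120 rad/s
X_L = ωL = 311 Ω
X_C = 1/(ωC) = 397 Ω
Branch 1 (R+jX_L): Z₁ = 137 + j311 Ω, |Z₁| = 340 Ω
Branch 2 (−jX_C): Z₂ = −j397 Ω
Parallel: Z = Z₁Z₂/(Z₁+Z₂), |Z| = 834 Ω, ∠Z = 8.49°
|Y| = 1/|Z| = 1.20 mS

1.20 mS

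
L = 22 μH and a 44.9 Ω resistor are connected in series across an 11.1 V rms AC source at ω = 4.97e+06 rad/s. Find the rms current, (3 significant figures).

93.9 mA

X_L = ωL = 109 Ω
Z = 44.9 + j109 Ω
|Z| = √(44.9² + 109²) = 118 Ω
I = V/|Z| = 11.1/118 = 93.9 mA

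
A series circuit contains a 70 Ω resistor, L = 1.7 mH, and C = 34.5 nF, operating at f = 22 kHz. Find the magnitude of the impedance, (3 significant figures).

ω = 2πf = 138200 rad/s
X_L = ωL = 235 Ω
X_C = 1/(ωC) = 210 Ω
Net reactance X = X_L − X_C = 25.3 Ω
Z = 70.0 + j25.3 Ω
|Z| = √(70.0² + 25.3²) = 74.4 Ω

74.4 Ω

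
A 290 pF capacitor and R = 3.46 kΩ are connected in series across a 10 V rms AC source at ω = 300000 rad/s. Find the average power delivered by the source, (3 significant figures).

X_C = 1/(ωC) = 11500 Ω
Z = 3460 − j11500 Ω
|Z| = √(3460² + 11500²) = 12000 Ω
∠Z = arctan(-11500/3460) = -73.2°
I = V/|Z| = 833 μA
P = VI cos φ = 10 × 0.000833 × cos(-73.2°) = 2.40 mW

2.40 mW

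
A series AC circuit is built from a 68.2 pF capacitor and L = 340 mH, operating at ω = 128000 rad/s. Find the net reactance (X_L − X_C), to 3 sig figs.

-71000 Ω

X_L = ωL = 43500 Ω
X_C = 1/(ωC) = 115000 Ω
X = 43500 − 115000 = -71000 Ω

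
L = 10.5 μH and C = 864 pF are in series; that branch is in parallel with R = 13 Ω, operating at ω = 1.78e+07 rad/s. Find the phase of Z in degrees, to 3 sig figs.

X_L = ωL = 187 Ω
X_C = 1/(ωC) = 65.0 Ω
Branch 1: Z₁ = R = 13.0 Ω
Branch 2 (series LC): Z₂ = j(X_L − X_C) = j122 Ω
Parallel: Z = Z₁Z₂/(Z₁+Z₂), |Z| = 12.9 Ω, ∠Z = 6.09°

6.09°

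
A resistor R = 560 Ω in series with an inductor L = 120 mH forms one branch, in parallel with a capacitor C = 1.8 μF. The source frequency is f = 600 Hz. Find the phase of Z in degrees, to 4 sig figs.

ω = 2πf = 3770 rad/s
X_L = ωL = 452.4 Ω
X_C = 1/(ωC) = 147.4 Ω
Branch 1 (R+jX_L): Z₁ = 560.0 + j452.4 Ω, |Z₁| = 719.9 Ω
Branch 2 (−jX_C): Z₂ = −j147.4 Ω
Parallel: Z = Z₁Z₂/(Z₁+Z₂), |Z| = 166.4 Ω, ∠Z = -79.64°

-79.64°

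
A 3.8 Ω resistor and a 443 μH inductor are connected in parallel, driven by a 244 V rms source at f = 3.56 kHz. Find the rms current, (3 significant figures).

ω = 2πf = 22370 rad/s
X_L = ωL = 9.91 Ω
Parallel: admittances add. Y = 1/R + 1/(jωL)
Y = (0.263 − j0.101) S
|Y| = 0.282 S → |Z| = 1/|Y| = 3.55 Ω, ∠Z = −∠Y = 21.0°
I = V/|Z| = 244/3.55 = 68.8 A

68.8 A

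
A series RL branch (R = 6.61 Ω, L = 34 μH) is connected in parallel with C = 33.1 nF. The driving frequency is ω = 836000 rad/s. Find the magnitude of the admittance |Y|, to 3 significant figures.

X_L = ωL = 28.4 Ω
X_C = 1/(ωC) = 36.1 Ω
Branch 1 (R+jX_L): Z₁ = 6.61 + j28.4 Ω, |Z₁| = 29.2 Ω
Branch 2 (−jX_C): Z₂ = −j36.1 Ω
Parallel: Z = Z₁Z₂/(Z₁+Z₂), |Z| = 104 Ω, ∠Z = 36.3°
|Y| = 1/|Z| = 9.63 mS

9.63 mS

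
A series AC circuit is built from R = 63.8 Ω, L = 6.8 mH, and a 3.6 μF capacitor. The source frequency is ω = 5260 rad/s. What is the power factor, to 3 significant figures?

0.966

X_L = ωL = 35.8 Ω
X_C = 1/(ωC) = 52.8 Ω
Net reactance X = X_L − X_C = -17.0 Ω
Z = 63.8 − j17.0 Ω
|Z| = √(63.8² + 17.0²) = 66.0 Ω
∠Z = arctan(-17.0/63.8) = -15.0°
cos φ = cos(-15.0°) = 0.966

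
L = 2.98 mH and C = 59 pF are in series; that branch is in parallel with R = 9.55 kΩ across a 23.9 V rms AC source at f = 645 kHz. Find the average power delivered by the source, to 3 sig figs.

ω = 2πf = 4.053e+06 rad/s
X_L = ωL = 12100 Ω
X_C = 1/(ωC) = 4180 Ω
Branch 1: Z₁ = R = 9550 Ω
Branch 2 (series LC): Z₂ = j(X_L − X_C) = j7890 Ω
Parallel: Z = Z₁Z₂/(Z₁+Z₂), |Z| = 6080 Ω, ∠Z = 50.4°
I = V/|Z| = 3.93 mA
P = VI cos φ = 23.9 × 0.00393 × cos(50.4°) = 59.8 mW

59.8 mW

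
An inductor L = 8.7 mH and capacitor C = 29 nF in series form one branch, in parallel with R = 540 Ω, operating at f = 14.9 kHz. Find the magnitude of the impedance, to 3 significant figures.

ω = 2πf = 93620 rad/s
X_L = ωL = 814 Ω
X_C = 1/(ωC) = 368 Ω
Branch 1: Z₁ = R = 540 Ω
Branch 2 (series LC): Z₂ = j(X_L − X_C) = j446 Ω
Parallel: Z = Z₁Z₂/(Z₁+Z₂), |Z| = 344 Ω, ∠Z = 50.4°

344 Ω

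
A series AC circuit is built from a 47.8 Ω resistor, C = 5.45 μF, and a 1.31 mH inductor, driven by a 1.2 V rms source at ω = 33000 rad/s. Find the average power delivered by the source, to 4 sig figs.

X_L = ωL = 43.23 Ω
X_C = 1/(ωC) = 5.560 Ω
Net reactance X = X_L − X_C = 37.67 Ω
Z = 47.80 + j37.67 Ω
|Z| = √(47.80² + 37.67²) = 60.86 Ω
∠Z = arctan(37.67/47.80) = 38.24°
I = V/|Z| = 19.72 mA
P = VI cos φ = 1.2 × 0.01972 × cos(38.24°) = 18.58 mW

18.58 mW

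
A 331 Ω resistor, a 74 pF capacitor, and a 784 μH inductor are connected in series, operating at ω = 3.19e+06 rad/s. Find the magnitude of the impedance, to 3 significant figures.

X_L = ωL = 2500 Ω
X_C = 1/(ωC) = 4240 Ω
Net reactance X = X_L − X_C = -1740 Ω
Z = 331 − j1740 Ω
|Z| = √(331² + 1740²) = 1770 Ω

1770 Ω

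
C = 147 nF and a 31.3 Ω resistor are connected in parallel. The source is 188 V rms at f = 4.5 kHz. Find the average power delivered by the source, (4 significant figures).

ω = 2πf = 28270 rad/s
X_C = 1/(ωC) = 240.6 Ω
Parallel: admittances add. Y = 1/R + jωC
Y = (0.03195 + j0.004156) S
|Y| = 0.03222 S → |Z| = 1/|Y| = 31.04 Ω, ∠Z = −∠Y = -7.412°
I = V/|Z| = 6.057 A
P = VI cos φ = 188 × 6.057 × cos(-7.412°) = 1.129 kW

1.129 kW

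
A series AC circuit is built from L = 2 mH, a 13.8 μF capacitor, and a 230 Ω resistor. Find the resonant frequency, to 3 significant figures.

958 Hz

ω₀ = 1/√(LC) = 1/√(0.002 × 1.38e-05) = 6019 rad/s
f₀ = ω₀/(2π) = 958 Hz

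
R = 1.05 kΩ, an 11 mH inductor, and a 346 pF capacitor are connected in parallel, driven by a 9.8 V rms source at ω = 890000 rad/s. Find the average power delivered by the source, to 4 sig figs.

X_L = ωL = 9790 Ω
X_C = 1/(ωC) = 3247 Ω
Parallel: admittances add. Y = 1/R + 1/(jωL) + jωC
Y = (0.0009524 + j0.0002058) S
|Y| = 0.0009744 S → |Z| = 1/|Y| = 1026 Ω, ∠Z = −∠Y = -12.19°
I = V/|Z| = 9.549 mA
P = VI cos φ = 9.8 × 0.009549 × cos(-12.19°) = 91.47 mW

91.47 mW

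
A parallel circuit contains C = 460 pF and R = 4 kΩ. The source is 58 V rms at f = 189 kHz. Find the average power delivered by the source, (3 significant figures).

841 mW

ω = 2πf = 1.188e+06 rad/s
X_C = 1/(ωC) = 1830 Ω
Parallel: admittances add. Y = 1/R + jωC
Y = (0.000250 + j0.000546) S
|Y| = 0.000601 S → |Z| = 1/|Y| = 1660 Ω, ∠Z = −∠Y = -65.4°
I = V/|Z| = 34.8 mA
P = VI cos φ = 58 × 0.0348 × cos(-65.4°) = 841 mW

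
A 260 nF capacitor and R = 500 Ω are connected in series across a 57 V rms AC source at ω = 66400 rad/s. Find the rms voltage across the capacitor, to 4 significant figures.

X_C = 1/(ωC) = 57.92 Ω
Z = 500.0 − j57.92 Ω
|Z| = √(500.0² + 57.92²) = 503.3 Ω
I = V/|Z| = 113.2 mA
V_C = I·|Z_C| = 0.1132 × 57.92 = 6.559 V

6.559 V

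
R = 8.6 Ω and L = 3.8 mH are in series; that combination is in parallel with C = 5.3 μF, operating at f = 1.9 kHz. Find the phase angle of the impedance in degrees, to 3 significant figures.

ω = 2πf = 11940 rad/s
X_L = ωL = 45.4 Ω
X_C = 1/(ωC) = 15.8 Ω
Branch 1 (R+jX_L): Z₁ = 8.60 + j45.4 Ω, |Z₁| = 46.2 Ω
Branch 2 (−jX_C): Z₂ = −j15.8 Ω
Parallel: Z = Z₁Z₂/(Z₁+Z₂), |Z| = 23.7 Ω, ∠Z = -84.5°

-84.5°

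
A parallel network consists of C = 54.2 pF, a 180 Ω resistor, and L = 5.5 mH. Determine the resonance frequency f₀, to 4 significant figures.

291.5 kHz

ω₀ = 1/√(LC) = 1/√(0.0055 × 5.42e-11) = 1.832e+06 rad/s
f₀ = ω₀/(2π) = 291.5 kHz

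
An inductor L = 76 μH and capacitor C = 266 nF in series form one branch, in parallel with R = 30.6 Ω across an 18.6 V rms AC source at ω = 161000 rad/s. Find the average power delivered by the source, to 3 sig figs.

X_L = ωL = 12.2 Ω
X_C = 1/(ωC) = 23.4 Ω
Branch 1: Z₁ = R = 30.6 Ω
Branch 2 (series LC): Z₂ = j(X_L − X_C) = −j11.1 Ω
Parallel: Z = Z₁Z₂/(Z₁+Z₂), |Z| = 10.4 Ω, ∠Z = -70.0°
I = V/|Z| = 1.78 A
P = VI cos φ = 18.6 × 1.78 × cos(-70.0°) = 11.3 W

11.3 W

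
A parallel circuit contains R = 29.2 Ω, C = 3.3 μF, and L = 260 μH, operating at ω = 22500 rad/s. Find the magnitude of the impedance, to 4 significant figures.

9.749 Ω

X_L = ωL = 5.850 Ω
X_C = 1/(ωC) = 13.47 Ω
Parallel: admittances add. Y = 1/R + 1/(jωL) + jωC
Y = (0.03425 − j0.09669) S
|Y| = 0.1026 S → |Z| = 1/|Y| = 9.749 Ω, ∠Z = −∠Y = 70.50°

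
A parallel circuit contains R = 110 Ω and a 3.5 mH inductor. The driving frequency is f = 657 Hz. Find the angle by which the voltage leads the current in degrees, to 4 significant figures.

ω = 2πf = 4128 rad/s
X_L = ωL = 14.45 Ω
Parallel: admittances add. Y = 1/R + 1/(jωL)
Y = (0.009091 − j0.06921) S
|Y| = 0.06981 S → |Z| = 1/|Y| = 14.33 Ω, ∠Z = −∠Y = 82.52°

82.52°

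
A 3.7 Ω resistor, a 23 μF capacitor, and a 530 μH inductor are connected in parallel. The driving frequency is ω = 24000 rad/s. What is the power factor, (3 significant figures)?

X_L = ωL = 12.7 Ω
X_C = 1/(ωC) = 1.81 Ω
Parallel: admittances add. Y = 1/R + 1/(jωL) + jωC
Y = (0.270 + j0.473) S
|Y| = 0.545 S → |Z| = 1/|Y| = 1.83 Ω, ∠Z = −∠Y = -60.3°
cos φ = cos(-60.3°) = 0.496

0.496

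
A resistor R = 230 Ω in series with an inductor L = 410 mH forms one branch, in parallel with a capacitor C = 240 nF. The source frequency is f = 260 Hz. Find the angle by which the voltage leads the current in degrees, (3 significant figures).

64.1°

ω = 2πf = 1634 rad/s
X_L = ωL = 670 Ω
X_C = 1/(ωC) = 2550 Ω
Branch 1 (R+jX_L): Z₁ = 230 + j670 Ω, |Z₁| = 708 Ω
Branch 2 (−jX_C): Z₂ = −j2550 Ω
Parallel: Z = Z₁Z₂/(Z₁+Z₂), |Z| = 953 Ω, ∠Z = 64.1°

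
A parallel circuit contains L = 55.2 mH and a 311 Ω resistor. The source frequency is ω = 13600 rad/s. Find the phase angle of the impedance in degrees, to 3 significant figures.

22.5°

X_L = ωL = 751 Ω
Parallel: admittances add. Y = 1/R + 1/(jωL)
Y = (0.00322 − j0.00133) S
|Y| = 0.00348 S → |Z| = 1/|Y| = 287 Ω, ∠Z = −∠Y = 22.5°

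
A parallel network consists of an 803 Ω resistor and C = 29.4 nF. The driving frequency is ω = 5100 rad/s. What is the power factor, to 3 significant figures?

X_C = 1/(ωC) = 6670 Ω
Parallel: admittances add. Y = 1/R + jωC
Y = (0.00125 + j0.000150) S
|Y| = 0.00125 S → |Z| = 1/|Y| = 797 Ω, ∠Z = −∠Y = -6.87°
cos φ = cos(-6.87°) = 0.993

0.993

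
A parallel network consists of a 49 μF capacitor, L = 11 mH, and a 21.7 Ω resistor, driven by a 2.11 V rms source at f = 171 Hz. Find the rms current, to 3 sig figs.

ω = 2πf = 1074 rad/s
X_L = ωL = 11.8 Ω
X_C = 1/(ωC) = 19.0 Ω
Parallel: admittances add. Y = 1/R + 1/(jωL) + jωC
Y = (0.0461 − j0.0320) S
|Y| = 0.0561 S → |Z| = 1/|Y| = 17.8 Ω, ∠Z = −∠Y = 34.7°
I = V/|Z| = 2.11/17.8 = 118 mA

118 mA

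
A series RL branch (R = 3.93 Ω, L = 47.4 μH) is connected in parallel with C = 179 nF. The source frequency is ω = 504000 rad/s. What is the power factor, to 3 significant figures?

X_L = ωL = 23.9 Ω
X_C = 1/(ωC) = 11.1 Ω
Branch 1 (R+jX_L): Z₁ = 3.93 + j23.9 Ω, |Z₁| = 24.2 Ω
Branch 2 (−jX_C): Z₂ = −j11.1 Ω
Parallel: Z = Z₁Z₂/(Z₁+Z₂), |Z| = 20.0 Ω, ∠Z = -82.3°
cos φ = cos(-82.3°) = 0.134

0.134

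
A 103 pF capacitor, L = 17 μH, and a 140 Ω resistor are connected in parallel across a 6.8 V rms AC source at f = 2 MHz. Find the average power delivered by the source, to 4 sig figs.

330.3 mW

ω = 2πf = 1.257e+07 rad/s
X_L = ωL = 213.6 Ω
X_C = 1/(ωC) = 772.6 Ω
Parallel: admittances add. Y = 1/R + 1/(jωL) + jωC
Y = (0.007143 − j0.003387) S
|Y| = 0.007905 S → |Z| = 1/|Y| = 126.5 Ω, ∠Z = −∠Y = 25.37°
I = V/|Z| = 53.75 mA
P = VI cos φ = 6.8 × 0.05375 × cos(25.37°) = 330.3 mW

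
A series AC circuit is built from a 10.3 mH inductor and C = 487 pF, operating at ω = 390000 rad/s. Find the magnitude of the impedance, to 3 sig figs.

X_L = ωL = 4020 Ω
X_C = 1/(ωC) = 5270 Ω
Net reactance X = X_L − X_C = -1250 Ω
Z = − j1250 Ω
|Z| = √(0² + 1250²) = 1250 Ω

1250 Ω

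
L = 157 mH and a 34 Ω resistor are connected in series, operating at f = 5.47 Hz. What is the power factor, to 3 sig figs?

ω = 2πf = 34.37 rad/s
X_L = ωL = 5.40 Ω
Z = 34.0 + j5.40 Ω
|Z| = √(34.0² + 5.40²) = 34.4 Ω
∠Z = arctan(5.40/34.0) = 9.02°
cos φ = cos(9.02°) = 0.988

0.988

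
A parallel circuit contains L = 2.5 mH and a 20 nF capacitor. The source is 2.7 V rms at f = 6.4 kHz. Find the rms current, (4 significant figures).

ω = 2πf = 40210 rad/s
X_L = ωL = 100.5 Ω
X_C = 1/(ωC) = 1243 Ω
Parallel: admittances add. Y = 1/(jωL) + jωC
Y = (0 − j0.009143) S
|Y| = 0.009143 S → |Z| = 1/|Y| = 109.4 Ω, ∠Z = −∠Y = 90.00°
I = V/|Z| = 2.7/109.4 = 24.69 mA

24.69 mA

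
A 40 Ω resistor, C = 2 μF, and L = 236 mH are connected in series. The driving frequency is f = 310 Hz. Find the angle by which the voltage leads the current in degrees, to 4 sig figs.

ω = 2πf = 1948 rad/s
X_L = ωL = 459.7 Ω
X_C = 1/(ωC) = 256.7 Ω
Net reactance X = X_L − X_C = 203.0 Ω
Z = 40.00 + j203.0 Ω
|Z| = √(40.00² + 203.0²) = 206.9 Ω
∠Z = arctan(203.0/40.00) = 78.85°

78.85°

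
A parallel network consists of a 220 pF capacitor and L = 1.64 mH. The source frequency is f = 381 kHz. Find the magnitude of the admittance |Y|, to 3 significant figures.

ω = 2πf = 2.394e+06 rad/s
X_L = ωL = 3930 Ω
X_C = 1/(ωC) = 1900 Ω
Parallel: admittances add. Y = 1/(jωL) + jωC
Y = (0 + j0.000272) S
|Y| = 0.000272 S → |Z| = 1/|Y| = 3680 Ω, ∠Z = −∠Y = -90.0°

272 μS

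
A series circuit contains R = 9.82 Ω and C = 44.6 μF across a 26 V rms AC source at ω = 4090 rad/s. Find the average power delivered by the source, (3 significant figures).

52.5 W

X_C = 1/(ωC) = 5.48 Ω
Z = 9.82 − j5.48 Ω
|Z| = √(9.82² + 5.48²) = 11.2 Ω
∠Z = arctan(-5.48/9.82) = -29.2°
I = V/|Z| = 2.31 A
P = VI cos φ = 26 × 2.31 × cos(-29.2°) = 52.5 W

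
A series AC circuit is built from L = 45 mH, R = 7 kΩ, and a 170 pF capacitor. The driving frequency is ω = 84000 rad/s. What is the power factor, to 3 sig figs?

0.105

X_L = ωL = 3780 Ω
X_C = 1/(ωC) = 70000 Ω
Net reactance X = X_L − X_C = -66200 Ω
Z = 7000 − j66200 Ω
|Z| = √(7000² + 66200²) = 66600 Ω
∠Z = arctan(-66200/7000) = -84.0°
cos φ = cos(-84.0°) = 0.105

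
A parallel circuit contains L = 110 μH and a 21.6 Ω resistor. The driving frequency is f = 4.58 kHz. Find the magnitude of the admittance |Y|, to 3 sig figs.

ω = 2πf = 28780 rad/s
X_L = ωL = 3.17 Ω
Parallel: admittances add. Y = 1/R + 1/(jωL)
Y = (0.0463 − j0.316) S
|Y| = 0.319 S → |Z| = 1/|Y| = 3.13 Ω, ∠Z = −∠Y = 81.7°

319 mS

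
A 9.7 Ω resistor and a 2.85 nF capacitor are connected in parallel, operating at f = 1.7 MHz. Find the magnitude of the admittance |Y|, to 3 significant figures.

ω = 2πf = 1.068e+07 rad/s
X_C = 1/(ωC) = 32.8 Ω
Parallel: admittances add. Y = 1/R + jωC
Y = (0.103 + j0.0304) S
|Y| = 0.107 S → |Z| = 1/|Y| = 9.30 Ω, ∠Z = −∠Y = -16.5°

107 mS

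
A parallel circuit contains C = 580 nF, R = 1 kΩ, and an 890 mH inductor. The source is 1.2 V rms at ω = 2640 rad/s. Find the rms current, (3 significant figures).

1.79 mA

X_L = ωL = 2350 Ω
X_C = 1/(ωC) = 653 Ω
Parallel: admittances add. Y = 1/R + 1/(jωL) + jωC
Y = (0.00100 + j0.00111) S
|Y| = 0.00149 S → |Z| = 1/|Y| = 671 Ω, ∠Z = −∠Y = -47.9°
I = V/|Z| = 1.2/671 = 1.79 mA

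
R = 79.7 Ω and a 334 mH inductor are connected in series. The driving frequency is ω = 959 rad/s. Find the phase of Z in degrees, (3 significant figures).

76.0°

X_L = ωL = 320 Ω
Z = 79.7 + j320 Ω
|Z| = √(79.7² + 320²) = 330 Ω
∠Z = arctan(320/79.7) = 76.0°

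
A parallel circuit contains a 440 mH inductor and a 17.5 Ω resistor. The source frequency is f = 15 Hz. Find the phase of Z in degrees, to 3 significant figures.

22.9°

ω = 2πf = 94.25 rad/s
X_L = ωL = 41.5 Ω
Parallel: admittances add. Y = 1/R + 1/(jωL)
Y = (0.0571 − j0.0241) S
|Y| = 0.0620 S → |Z| = 1/|Y| = 16.1 Ω, ∠Z = −∠Y = 22.9°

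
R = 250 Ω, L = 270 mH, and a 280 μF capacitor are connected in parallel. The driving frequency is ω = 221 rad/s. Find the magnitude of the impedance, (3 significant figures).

X_L = ωL = 59.7 Ω
X_C = 1/(ωC) = 16.2 Ω
Parallel: admittances add. Y = 1/R + 1/(jωL) + jωC
Y = (0.00400 + j0.0451) S
|Y| = 0.0453 S → |Z| = 1/|Y| = 22.1 Ω, ∠Z = −∠Y = -84.9°

22.1 Ω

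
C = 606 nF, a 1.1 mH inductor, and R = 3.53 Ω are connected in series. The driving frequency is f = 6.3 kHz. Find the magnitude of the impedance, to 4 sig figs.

ω = 2πf = 39580 rad/s
X_L = ωL = 43.54 Ω
X_C = 1/(ωC) = 41.69 Ω
Net reactance X = X_L − X_C = 1.855 Ω
Z = 3.530 + j1.855 Ω
|Z| = √(3.530² + 1.855²) = 3.988 Ω

3.988 Ω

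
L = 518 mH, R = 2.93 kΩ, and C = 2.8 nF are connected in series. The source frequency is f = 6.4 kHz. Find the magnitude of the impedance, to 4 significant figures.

ω = 2πf = 40210 rad/s
X_L = ωL = 20830 Ω
X_C = 1/(ωC) = 8881 Ω
Net reactance X = X_L − X_C = 11950 Ω
Z = 2930 + j11950 Ω
|Z| = √(2930² + 11950²) = 12300 Ω

12300 Ω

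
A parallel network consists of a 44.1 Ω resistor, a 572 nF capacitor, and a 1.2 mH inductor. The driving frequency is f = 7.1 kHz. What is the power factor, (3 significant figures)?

0.957

ω = 2πf = 44610 rad/s
X_L = ωL = 53.5 Ω
X_C = 1/(ωC) = 39.2 Ω
Parallel: admittances add. Y = 1/R + 1/(jωL) + jωC
Y = (0.0227 + j0.00684) S
|Y| = 0.0237 S → |Z| = 1/|Y| = 42.2 Ω, ∠Z = −∠Y = -16.8°
cos φ = cos(-16.8°) = 0.957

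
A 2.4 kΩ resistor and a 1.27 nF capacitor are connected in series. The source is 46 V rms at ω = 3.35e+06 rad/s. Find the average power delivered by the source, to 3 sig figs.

873 mW

X_C = 1/(ωC) = 235 Ω
Z = 2400 − j235 Ω
|Z| = √(2400² + 235²) = 2410 Ω
∠Z = arctan(-235/2400) = -5.59°
I = V/|Z| = 19.1 mA
P = VI cos φ = 46 × 0.0191 × cos(-5.59°) = 873 mW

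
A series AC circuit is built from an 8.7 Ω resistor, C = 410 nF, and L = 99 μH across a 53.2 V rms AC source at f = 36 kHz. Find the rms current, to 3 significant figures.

3.67 A

ω = 2πf = 226200 rad/s
X_L = ωL = 22.4 Ω
X_C = 1/(ωC) = 10.8 Ω
Net reactance X = X_L − X_C = 11.6 Ω
Z = 8.70 + j11.6 Ω
|Z| = √(8.70² + 11.6²) = 14.5 Ω
I = V/|Z| = 53.2/14.5 = 3.67 A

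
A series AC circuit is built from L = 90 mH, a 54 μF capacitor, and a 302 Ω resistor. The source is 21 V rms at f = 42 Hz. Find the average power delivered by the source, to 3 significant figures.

1.43 W

ω = 2πf = 263.9 rad/s
X_L = ωL = 23.8 Ω
X_C = 1/(ωC) = 70.2 Ω
Net reactance X = X_L − X_C = -46.4 Ω
Z = 302 − j46.4 Ω
|Z| = √(302² + 46.4²) = 306 Ω
∠Z = arctan(-46.4/302) = -8.74°
I = V/|Z| = 68.7 mA
P = VI cos φ = 21 × 0.0687 × cos(-8.74°) = 1.43 W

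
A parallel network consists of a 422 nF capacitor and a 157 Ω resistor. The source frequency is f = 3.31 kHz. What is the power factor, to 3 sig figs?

0.587

ω = 2πf = 20800 rad/s
X_C = 1/(ωC) = 114 Ω
Parallel: admittances add. Y = 1/R + jωC
Y = (0.00637 + j0.00878) S
|Y| = 0.0108 S → |Z| = 1/|Y| = 92.2 Ω, ∠Z = −∠Y = -54.0°
cos φ = cos(-54.0°) = 0.587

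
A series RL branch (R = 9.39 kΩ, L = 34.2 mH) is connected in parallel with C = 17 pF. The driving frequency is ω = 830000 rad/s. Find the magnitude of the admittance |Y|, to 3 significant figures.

20.5 μS

X_L = ωL = 28400 Ω
X_C = 1/(ωC) = 70900 Ω
Branch 1 (R+jX_L): Z₁ = 9390 + j28400 Ω, |Z₁| = 29900 Ω
Branch 2 (−jX_C): Z₂ = −j70900 Ω
Parallel: Z = Z₁Z₂/(Z₁+Z₂), |Z| = 48700 Ω, ∠Z = 59.2°
|Y| = 1/|Z| = 20.5 μS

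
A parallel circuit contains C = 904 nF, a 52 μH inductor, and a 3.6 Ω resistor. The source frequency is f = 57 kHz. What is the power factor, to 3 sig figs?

ω = 2πf = 358100 rad/s
X_L = ωL = 18.6 Ω
X_C = 1/(ωC) = 3.09 Ω
Parallel: admittances add. Y = 1/R + 1/(jωL) + jωC
Y = (0.278 + j0.270) S
|Y| = 0.387 S → |Z| = 1/|Y| = 2.58 Ω, ∠Z = −∠Y = -44.2°
cos φ = cos(-44.2°) = 0.717

0.717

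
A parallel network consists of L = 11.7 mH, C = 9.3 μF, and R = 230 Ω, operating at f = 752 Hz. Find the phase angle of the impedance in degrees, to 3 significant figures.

-80.5°

ω = 2πf = 4725 rad/s
X_L = ωL = 55.3 Ω
X_C = 1/(ωC) = 22.8 Ω
Parallel: admittances add. Y = 1/R + 1/(jωL) + jωC
Y = (0.00435 + j0.0259) S
|Y| = 0.0262 S → |Z| = 1/|Y| = 38.1 Ω, ∠Z = −∠Y = -80.5°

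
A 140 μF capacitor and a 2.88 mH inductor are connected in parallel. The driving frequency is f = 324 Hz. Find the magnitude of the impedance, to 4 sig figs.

ω = 2πf = 2036 rad/s
X_L = ωL = 5.863 Ω
X_C = 1/(ωC) = 3.509 Ω
Parallel: admittances add. Y = 1/(jωL) + jωC
Y = (0 + j0.1144) S
|Y| = 0.1144 S → |Z| = 1/|Y| = 8.738 Ω, ∠Z = −∠Y = -90.00°

8.738 Ω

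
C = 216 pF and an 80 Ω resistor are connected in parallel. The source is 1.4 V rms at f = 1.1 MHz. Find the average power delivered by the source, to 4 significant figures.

ω = 2πf = 6.912e+06 rad/s
X_C = 1/(ωC) = 669.8 Ω
Parallel: admittances add. Y = 1/R + jωC
Y = (0.01250 + j0.001493) S
|Y| = 0.01259 S → |Z| = 1/|Y| = 79.44 Ω, ∠Z = −∠Y = -6.811°
I = V/|Z| = 17.62 mA
P = VI cos φ = 1.4 × 0.01762 × cos(-6.811°) = 24.50 mW

24.50 mW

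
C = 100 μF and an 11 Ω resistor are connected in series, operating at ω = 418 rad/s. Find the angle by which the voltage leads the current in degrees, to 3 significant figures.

-65.3°

X_C = 1/(ωC) = 23.9 Ω
Z = 11.0 − j23.9 Ω
|Z| = √(11.0² + 23.9²) = 26.3 Ω
∠Z = arctan(-23.9/11.0) = -65.3°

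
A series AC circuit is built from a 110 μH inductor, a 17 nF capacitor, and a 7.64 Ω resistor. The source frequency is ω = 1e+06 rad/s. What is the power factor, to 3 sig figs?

X_L = ωL = 110 Ω
X_C = 1/(ωC) = 58.8 Ω
Net reactance X = X_L − X_C = 51.2 Ω
Z = 7.64 + j51.2 Ω
|Z| = √(7.64² + 51.2²) = 51.7 Ω
∠Z = arctan(51.2/7.64) = 81.5°
cos φ = cos(81.5°) = 0.148

0.148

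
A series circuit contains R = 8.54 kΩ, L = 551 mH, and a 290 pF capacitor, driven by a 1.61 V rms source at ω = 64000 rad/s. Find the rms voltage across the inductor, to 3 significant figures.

X_L = ωL = 35300 Ω
X_C = 1/(ωC) = 53900 Ω
Net reactance X = X_L − X_C = -18600 Ω
Z = 8540 − j18600 Ω
|Z| = √(8540² + 18600²) = 20500 Ω
I = V/|Z| = 78.6 μA
V_L = I·|Z_L| = 7.86e-05 × 35300 = 2.77 V

2.77 V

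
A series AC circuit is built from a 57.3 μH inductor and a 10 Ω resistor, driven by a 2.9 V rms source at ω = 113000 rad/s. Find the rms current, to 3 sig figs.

243 mA

X_L = ωL = 6.47 Ω
Z = 10.0 + j6.47 Ω
|Z| = √(10.0² + 6.47²) = 11.9 Ω
I = V/|Z| = 2.9/11.9 = 243 mA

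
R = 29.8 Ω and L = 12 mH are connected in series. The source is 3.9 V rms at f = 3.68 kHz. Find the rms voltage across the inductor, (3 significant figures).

ω = 2πf = 23120 rad/s
X_L = ωL = 277 Ω
Z = 29.8 + j277 Ω
|Z| = √(29.8² + 277²) = 279 Ω
I = V/|Z| = 14.0 mA
V_L = I·|Z_L| = 0.0140 × 277 = 3.88 V

3.88 V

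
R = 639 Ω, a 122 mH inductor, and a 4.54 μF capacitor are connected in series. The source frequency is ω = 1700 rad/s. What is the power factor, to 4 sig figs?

0.9927

X_L = ωL = 207.4 Ω
X_C = 1/(ωC) = 129.6 Ω
Net reactance X = X_L − X_C = 77.83 Ω
Z = 639.0 + j77.83 Ω
|Z| = √(639.0² + 77.83²) = 643.7 Ω
∠Z = arctan(77.83/639.0) = 6.945°
cos φ = cos(6.945°) = 0.9927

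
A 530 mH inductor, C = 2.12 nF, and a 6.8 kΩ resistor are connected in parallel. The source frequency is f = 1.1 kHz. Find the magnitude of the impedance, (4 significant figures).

3364 Ω

ω = 2πf = 6912 rad/s
X_L = ωL = 3663 Ω
X_C = 1/(ωC) = 68250 Ω
Parallel: admittances add. Y = 1/R + 1/(jωL) + jωC
Y = (0.0001471 − j0.0002583) S
|Y| = 0.0002973 S → |Z| = 1/|Y| = 3364 Ω, ∠Z = −∠Y = 60.35°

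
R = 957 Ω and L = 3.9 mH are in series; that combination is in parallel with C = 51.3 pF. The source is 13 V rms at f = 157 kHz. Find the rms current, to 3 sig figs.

ω = 2πf = 986500 rad/s
X_L = ωL = 3850 Ω
X_C = 1/(ωC) = 19800 Ω
Branch 1 (R+jX_L): Z₁ = 957 + j3850 Ω, |Z₁| = 3960 Ω
Branch 2 (−jX_C): Z₂ = −j19800 Ω
Parallel: Z = Z₁Z₂/(Z₁+Z₂), |Z| = 4910 Ω, ∠Z = 72.6°
I = V/|Z| = 13/4910 = 2.65 mA

2.65 mA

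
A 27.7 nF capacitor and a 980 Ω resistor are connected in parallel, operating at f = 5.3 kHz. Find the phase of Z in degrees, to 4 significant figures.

-42.11°

ω = 2πf = 33300 rad/s
X_C = 1/(ωC) = 1084 Ω
Parallel: admittances add. Y = 1/R + jωC
Y = (0.001020 + j0.0009224) S
|Y| = 0.001376 S → |Z| = 1/|Y| = 727.0 Ω, ∠Z = −∠Y = -42.11°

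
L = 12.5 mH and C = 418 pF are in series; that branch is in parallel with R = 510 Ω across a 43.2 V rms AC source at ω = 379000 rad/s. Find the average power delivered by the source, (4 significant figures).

3.659 W

X_L = ωL = 4738 Ω
X_C = 1/(ωC) = 6312 Ω
Branch 1: Z₁ = R = 510.0 Ω
Branch 2 (series LC): Z₂ = j(X_L − X_C) = −j1575 Ω
Parallel: Z = Z₁Z₂/(Z₁+Z₂), |Z| = 485.2 Ω, ∠Z = -17.95°
I = V/|Z| = 89.04 mA
P = VI cos φ = 43.2 × 0.08904 × cos(-17.95°) = 3.659 W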